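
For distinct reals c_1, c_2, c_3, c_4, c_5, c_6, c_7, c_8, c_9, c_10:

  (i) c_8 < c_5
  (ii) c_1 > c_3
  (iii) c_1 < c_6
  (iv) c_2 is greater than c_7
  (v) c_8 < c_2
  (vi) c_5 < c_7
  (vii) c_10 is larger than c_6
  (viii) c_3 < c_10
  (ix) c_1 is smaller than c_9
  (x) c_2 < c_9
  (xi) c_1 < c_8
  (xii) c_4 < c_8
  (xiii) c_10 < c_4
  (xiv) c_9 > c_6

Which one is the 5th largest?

Piecing the relations together gives one ordering: c_3 < c_1 < c_6 < c_10 < c_4 < c_8 < c_5 < c_7 < c_2 < c_9.
Counting 5 from the largest end gives c_8.

c_8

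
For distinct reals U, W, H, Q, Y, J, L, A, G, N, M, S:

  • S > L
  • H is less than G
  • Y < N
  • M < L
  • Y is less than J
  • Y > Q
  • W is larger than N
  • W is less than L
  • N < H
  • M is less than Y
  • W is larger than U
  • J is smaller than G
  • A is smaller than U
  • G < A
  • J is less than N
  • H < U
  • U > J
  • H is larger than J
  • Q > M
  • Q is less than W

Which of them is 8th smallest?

Piecing the relations together gives one ordering: M < Q < Y < J < N < H < G < A < U < W < L < S.
The 8th smallest is A.

A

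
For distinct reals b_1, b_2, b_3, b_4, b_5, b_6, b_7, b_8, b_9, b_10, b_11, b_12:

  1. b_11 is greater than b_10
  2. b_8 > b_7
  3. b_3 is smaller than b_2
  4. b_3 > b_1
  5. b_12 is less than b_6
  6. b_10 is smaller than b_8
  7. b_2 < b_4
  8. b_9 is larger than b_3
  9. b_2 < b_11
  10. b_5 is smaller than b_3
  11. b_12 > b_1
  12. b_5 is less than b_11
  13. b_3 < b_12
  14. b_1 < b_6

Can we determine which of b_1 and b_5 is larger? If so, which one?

Following every chain through b_1: above b_1 we get b_3, b_2, b_12, b_4, b_11, b_9, b_6.
b_5 is not reached, and no chain runs the other way from b_5 to b_1.
So the given relations leave the order of b_1 and b_5 undetermined.

undetermined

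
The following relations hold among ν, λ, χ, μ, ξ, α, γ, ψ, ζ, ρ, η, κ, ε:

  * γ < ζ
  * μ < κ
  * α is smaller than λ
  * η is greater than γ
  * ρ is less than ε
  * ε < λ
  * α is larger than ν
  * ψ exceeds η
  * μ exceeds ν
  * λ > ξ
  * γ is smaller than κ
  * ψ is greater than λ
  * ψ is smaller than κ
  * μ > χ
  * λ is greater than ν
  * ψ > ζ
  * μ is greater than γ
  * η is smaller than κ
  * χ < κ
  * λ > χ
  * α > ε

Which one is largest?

κ

ν is not greatest since ν < α; ρ is not greatest since ρ < ε; χ is not greatest since χ < λ; γ is not greatest since γ < μ; ξ is not greatest since ξ < λ; η is not greatest since η < κ; ζ is not greatest since ζ < ψ; ε is not greatest since ε < λ; α is not greatest since α < λ; μ is not greatest since μ < κ; λ is not greatest since λ < ψ; ψ is not greatest since ψ < κ.
Only κ has nothing above it, so κ is the largest.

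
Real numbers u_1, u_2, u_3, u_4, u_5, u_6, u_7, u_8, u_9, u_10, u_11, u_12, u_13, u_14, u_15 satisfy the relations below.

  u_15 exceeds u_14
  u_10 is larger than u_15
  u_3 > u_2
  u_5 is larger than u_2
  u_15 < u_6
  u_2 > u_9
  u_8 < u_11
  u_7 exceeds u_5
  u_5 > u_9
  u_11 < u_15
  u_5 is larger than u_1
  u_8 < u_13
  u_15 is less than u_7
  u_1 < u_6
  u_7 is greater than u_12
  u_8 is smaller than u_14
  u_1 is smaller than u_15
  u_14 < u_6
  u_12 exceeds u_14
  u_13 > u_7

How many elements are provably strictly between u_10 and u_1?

1

Chaining upward from u_1 reaches: u_15, u_5, u_7, u_6, u_13.
Chaining downward from u_10 reaches: u_8, u_11, u_14, u_15.
Strictly between u_1 and u_10 are those in both lists: u_15 — 1 element.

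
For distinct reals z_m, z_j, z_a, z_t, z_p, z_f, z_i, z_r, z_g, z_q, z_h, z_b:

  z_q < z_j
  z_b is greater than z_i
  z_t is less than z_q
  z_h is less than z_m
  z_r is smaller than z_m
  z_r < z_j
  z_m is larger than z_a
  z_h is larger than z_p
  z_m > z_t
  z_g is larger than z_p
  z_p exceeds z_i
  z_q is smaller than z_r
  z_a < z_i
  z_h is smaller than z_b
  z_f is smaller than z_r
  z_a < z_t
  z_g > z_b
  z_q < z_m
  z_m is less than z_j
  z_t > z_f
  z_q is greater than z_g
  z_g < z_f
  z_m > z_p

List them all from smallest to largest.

Each adjacent pair is fixed by a given relation: z_a < z_i; z_i < z_p; z_p < z_h; z_h < z_b; z_b < z_g; z_g < z_f; z_f < z_t; z_t < z_q; z_q < z_r; z_r < z_m; z_m < z_j. Chaining them end to end gives the full order.

z_a < z_i < z_p < z_h < z_b < z_g < z_f < z_t < z_q < z_r < z_m < z_j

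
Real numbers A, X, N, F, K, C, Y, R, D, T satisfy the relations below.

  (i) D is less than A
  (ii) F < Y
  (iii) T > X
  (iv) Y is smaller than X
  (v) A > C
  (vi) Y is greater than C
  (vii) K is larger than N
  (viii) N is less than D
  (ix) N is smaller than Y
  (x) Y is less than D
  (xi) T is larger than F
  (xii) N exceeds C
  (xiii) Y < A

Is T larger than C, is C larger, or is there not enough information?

T

Link the given pairs in sequence: C < N; N < Y; Y < X; X < T.
Together: C < N < Y < X < T.
So T is larger.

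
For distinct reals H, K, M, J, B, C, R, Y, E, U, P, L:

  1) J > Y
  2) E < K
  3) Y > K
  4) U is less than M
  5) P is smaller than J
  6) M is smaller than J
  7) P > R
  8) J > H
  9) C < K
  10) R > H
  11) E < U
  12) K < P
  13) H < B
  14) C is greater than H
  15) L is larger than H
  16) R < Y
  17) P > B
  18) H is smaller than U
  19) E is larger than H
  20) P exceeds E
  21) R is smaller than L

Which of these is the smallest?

E is not least since H < E; C is not least since H < C; B is not least since H < B; U is not least since H < U; K is not least since C < K; R is not least since H < R; P is not least since B < P; M is not least since U < M; Y is not least since K < Y; J is not least since P < J; L is not least since H < L.
Only H has nothing below it, so H is the smallest.

H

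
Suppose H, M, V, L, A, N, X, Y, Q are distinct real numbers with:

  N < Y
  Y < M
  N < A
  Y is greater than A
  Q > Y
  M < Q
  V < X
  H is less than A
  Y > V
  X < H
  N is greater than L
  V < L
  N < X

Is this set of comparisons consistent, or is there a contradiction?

The single ordering V < L < N < X < H < A < Y < M < Q satisfies every listed relation, so no contradiction arises.

consistent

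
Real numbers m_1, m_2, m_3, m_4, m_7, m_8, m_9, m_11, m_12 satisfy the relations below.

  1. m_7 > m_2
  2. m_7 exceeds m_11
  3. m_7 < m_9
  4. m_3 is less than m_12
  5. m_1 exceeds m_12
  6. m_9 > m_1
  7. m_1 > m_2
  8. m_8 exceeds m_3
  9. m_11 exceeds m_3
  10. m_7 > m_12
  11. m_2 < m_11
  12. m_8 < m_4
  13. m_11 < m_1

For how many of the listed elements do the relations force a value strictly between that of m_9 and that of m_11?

2

The relations place m_11 below m_9. An element lies strictly between them when it is forced above m_11 and also forced below m_9.
Above m_11: {m_7, m_1}. Below m_9: {m_3, m_2, m_12, m_7, m_1}.
Intersection: {m_7, m_1} — 2.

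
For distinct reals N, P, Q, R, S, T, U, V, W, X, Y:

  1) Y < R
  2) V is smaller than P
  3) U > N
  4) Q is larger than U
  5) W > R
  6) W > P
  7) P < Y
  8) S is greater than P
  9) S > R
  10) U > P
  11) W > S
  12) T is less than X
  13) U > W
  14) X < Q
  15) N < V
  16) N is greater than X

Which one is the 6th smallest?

Y

Chaining the given pairs: T < X < N < V < P < Y < R < S < W < U < Q.
Counting 6 from the smallest end gives Y.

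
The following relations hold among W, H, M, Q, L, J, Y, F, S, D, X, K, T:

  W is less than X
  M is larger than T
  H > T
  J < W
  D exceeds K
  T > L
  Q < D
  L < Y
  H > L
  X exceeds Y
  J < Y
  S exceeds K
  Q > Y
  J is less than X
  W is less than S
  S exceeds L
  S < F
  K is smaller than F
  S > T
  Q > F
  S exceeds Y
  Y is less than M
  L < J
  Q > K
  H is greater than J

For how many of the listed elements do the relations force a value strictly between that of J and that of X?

2

The relations place J below X. An element lies strictly between them when it is forced above J and also forced below X.
Above J: {Y, W, S, F, H, M, Q, D}. Below X: {L, Y, W}.
Intersection: {Y, W} — 2.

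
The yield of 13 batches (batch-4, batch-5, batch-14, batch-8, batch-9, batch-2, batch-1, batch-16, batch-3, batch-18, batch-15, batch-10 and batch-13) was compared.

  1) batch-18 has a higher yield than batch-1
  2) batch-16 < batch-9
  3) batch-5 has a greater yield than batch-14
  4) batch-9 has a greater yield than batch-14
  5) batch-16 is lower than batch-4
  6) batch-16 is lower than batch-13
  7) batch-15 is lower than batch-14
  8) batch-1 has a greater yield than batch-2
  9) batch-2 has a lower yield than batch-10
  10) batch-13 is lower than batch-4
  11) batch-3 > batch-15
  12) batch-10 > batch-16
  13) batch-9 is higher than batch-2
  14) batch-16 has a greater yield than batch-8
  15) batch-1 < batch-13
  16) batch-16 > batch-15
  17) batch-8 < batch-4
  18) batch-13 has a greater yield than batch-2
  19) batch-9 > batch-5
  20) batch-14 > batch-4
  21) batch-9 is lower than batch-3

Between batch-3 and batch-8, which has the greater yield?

Chaining the given relations: batch-8 < batch-16 < batch-4 < batch-14 < batch-9 < batch-3.
So batch-8 < batch-3; batch-3 is the higher of the two.

batch-3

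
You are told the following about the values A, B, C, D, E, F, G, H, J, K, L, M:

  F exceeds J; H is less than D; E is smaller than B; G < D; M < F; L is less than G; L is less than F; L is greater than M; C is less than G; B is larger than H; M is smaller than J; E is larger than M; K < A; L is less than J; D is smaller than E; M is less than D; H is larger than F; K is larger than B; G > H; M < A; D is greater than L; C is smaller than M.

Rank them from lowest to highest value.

Each adjacent pair is fixed by a given relation: C < M; M < L; L < J; J < F; F < H; H < G; G < D; D < E; E < B; B < K; K < A. Chaining them end to end gives the full order.

C < M < L < J < F < H < G < D < E < B < K < A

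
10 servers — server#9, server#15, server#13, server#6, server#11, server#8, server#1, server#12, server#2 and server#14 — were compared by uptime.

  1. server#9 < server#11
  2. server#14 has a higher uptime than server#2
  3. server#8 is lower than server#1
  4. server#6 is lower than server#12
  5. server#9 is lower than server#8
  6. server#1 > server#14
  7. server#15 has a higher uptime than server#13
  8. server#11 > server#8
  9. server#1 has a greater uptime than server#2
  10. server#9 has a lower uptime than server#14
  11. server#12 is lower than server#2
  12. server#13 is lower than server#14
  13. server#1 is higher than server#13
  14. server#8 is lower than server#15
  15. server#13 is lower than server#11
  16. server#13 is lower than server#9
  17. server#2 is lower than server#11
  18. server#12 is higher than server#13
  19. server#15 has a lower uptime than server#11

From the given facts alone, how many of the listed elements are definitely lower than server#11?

7

From server#11 the given relations immediately reach server#13, server#9, server#8, server#15, server#2.
From those, server#12 — 6 in total.
From those, server#6 — 7 in total.
Nothing else is reachable below server#11; 7 in all.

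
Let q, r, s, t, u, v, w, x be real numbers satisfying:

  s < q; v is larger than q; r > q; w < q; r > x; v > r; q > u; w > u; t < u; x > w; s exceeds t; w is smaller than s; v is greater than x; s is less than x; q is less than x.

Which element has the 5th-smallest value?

Piecing the relations together gives one ordering: t < u < w < s < q < x < r < v.
The 5th smallest is q.

q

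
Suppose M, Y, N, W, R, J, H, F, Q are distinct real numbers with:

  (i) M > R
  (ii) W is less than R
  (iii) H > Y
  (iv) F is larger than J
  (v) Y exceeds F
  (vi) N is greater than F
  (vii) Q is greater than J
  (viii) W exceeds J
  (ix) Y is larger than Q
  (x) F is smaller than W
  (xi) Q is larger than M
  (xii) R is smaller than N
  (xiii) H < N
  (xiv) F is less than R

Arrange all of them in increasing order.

J < F < W < R < M < Q < Y < H < N

The consecutive links are each given: J < F; F < W; W < R; R < M; M < Q; Q < Y; Y < H; H < N.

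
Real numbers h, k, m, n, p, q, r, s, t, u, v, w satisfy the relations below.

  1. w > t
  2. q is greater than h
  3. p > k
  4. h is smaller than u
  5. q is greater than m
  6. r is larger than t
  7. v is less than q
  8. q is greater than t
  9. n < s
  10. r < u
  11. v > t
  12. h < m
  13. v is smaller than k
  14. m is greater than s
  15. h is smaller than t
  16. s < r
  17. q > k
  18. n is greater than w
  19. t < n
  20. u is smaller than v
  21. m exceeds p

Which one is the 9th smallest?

k

Chaining the given pairs: h < t < w < n < s < r < u < v < k < p < m < q.
The 9th smallest is k.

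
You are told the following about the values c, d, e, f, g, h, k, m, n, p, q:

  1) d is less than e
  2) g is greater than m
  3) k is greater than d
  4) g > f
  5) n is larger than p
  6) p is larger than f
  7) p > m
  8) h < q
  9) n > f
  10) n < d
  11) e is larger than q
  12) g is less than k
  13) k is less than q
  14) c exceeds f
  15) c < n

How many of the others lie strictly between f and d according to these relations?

Chaining upward from f reaches: c, g, p, n, k, q, e.
Chaining downward from d reaches: c, m, p, n.
Strictly between f and d are those in both lists: c, p, n — 3 elements.

3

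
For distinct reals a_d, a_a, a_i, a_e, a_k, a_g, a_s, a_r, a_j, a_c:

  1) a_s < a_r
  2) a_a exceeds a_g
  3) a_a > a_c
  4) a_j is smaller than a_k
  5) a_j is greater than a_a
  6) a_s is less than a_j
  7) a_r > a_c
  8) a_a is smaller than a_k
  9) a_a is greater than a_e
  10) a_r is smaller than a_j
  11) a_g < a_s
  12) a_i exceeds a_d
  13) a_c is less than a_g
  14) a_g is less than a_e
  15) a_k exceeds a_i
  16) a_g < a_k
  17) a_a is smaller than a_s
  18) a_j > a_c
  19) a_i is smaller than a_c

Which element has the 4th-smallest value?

Piecing the relations together gives one ordering: a_d < a_i < a_c < a_g < a_e < a_a < a_s < a_r < a_j < a_k.
The 4th smallest is a_g.

a_g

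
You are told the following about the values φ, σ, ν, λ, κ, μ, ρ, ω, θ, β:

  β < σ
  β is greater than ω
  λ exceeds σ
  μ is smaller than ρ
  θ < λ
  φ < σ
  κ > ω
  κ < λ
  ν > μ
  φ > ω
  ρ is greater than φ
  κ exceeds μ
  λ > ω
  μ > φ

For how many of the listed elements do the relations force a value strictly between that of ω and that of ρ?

Chaining upward from ω reaches: φ, β, σ, μ, ν, κ, λ.
Chaining downward from ρ reaches: φ, μ.
Strictly between ω and ρ are those in both lists: φ, μ — 2 elements.

2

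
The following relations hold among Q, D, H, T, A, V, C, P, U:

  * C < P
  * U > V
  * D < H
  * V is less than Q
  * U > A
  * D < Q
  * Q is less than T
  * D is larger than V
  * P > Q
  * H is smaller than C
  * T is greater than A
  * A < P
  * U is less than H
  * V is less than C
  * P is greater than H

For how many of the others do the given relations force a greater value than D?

5

Directly above D: H, Q.
One step further: C, P, T (5 so far).
Nothing else is reachable above D; 5 in all.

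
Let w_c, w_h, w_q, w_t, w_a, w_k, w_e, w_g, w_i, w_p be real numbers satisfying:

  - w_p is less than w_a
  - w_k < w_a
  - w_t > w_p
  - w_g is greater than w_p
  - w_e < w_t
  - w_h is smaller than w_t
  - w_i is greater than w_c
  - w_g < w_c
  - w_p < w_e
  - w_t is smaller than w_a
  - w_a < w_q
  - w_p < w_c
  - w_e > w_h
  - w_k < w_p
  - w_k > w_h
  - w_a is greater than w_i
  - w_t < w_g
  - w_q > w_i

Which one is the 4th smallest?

Piecing the relations together gives one ordering: w_h < w_k < w_p < w_e < w_t < w_g < w_c < w_i < w_a < w_q.
Counting 4 from the smallest end gives w_e.

w_e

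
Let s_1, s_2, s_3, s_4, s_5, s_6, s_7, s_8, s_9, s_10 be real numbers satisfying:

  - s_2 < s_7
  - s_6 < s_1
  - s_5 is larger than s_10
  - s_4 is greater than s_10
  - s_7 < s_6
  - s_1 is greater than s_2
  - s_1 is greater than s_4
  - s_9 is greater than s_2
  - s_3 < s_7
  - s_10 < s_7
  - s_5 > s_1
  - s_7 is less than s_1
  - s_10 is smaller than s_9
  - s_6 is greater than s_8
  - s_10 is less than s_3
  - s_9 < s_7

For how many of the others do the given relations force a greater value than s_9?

The elements the relations force above s_9 are s_7, s_6, s_1, s_5 — no chain reaches any other.
That is 4.

4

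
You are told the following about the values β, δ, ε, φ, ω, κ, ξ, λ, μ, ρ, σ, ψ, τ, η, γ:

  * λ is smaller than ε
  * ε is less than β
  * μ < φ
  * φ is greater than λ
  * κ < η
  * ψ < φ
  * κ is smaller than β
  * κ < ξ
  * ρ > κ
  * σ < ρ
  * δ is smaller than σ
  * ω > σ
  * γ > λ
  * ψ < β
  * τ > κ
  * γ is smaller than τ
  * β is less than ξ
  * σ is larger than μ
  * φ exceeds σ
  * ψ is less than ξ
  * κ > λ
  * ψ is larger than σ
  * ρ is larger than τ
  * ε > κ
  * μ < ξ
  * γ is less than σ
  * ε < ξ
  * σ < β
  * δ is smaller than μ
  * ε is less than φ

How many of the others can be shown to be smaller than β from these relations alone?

8

Directly below β: σ, κ, ψ, ε.
One step further: δ, λ, γ, μ (8 so far).
Nothing else is reachable below β; 8 in all.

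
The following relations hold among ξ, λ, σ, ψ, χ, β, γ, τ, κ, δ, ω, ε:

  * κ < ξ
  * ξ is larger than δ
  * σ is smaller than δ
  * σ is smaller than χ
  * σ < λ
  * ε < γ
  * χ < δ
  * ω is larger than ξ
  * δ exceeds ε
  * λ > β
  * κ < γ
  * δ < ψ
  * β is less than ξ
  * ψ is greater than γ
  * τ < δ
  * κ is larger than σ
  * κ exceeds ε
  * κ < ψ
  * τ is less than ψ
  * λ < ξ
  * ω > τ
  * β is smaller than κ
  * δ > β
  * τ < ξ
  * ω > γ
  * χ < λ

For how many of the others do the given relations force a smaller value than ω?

Directly below ω: τ, γ, ξ.
One step further: β, ε, λ, κ, δ (8 so far).
One step further: σ, χ (10 so far).
No other element is forced below ω by the given relations, so the count is 10.

10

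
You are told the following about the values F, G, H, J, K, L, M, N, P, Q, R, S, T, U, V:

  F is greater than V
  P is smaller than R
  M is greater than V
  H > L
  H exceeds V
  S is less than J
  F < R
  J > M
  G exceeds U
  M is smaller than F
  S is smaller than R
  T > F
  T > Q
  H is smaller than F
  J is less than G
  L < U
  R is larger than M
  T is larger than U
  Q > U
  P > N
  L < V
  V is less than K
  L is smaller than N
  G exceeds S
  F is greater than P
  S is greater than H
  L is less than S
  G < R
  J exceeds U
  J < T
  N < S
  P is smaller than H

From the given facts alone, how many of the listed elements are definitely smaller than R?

11

The elements the relations force below R are L, N, P, U, V, M, H, F, S, J, G — no chain reaches any other.
That is 11.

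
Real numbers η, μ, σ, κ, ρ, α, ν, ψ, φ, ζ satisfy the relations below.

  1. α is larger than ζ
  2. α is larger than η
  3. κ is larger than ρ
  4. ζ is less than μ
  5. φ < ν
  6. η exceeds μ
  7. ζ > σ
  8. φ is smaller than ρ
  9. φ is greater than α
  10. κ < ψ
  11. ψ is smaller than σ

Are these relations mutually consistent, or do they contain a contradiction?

inconsistent

We have φ < ρ stated directly, yet also ρ < κ < ψ < σ < ζ < μ < η < α < φ by chaining the others — so ρ < φ. Contradiction.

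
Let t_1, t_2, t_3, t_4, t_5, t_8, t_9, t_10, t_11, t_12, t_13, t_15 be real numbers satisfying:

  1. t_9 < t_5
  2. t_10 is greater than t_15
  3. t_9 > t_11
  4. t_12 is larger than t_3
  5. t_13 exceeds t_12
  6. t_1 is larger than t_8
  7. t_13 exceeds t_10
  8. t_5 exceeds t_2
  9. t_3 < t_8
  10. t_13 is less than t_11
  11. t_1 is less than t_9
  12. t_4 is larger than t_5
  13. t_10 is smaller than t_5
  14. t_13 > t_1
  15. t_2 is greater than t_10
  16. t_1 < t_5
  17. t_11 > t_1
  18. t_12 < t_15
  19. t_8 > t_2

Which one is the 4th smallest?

Piecing the relations together gives one ordering: t_3 < t_12 < t_15 < t_10 < t_2 < t_8 < t_1 < t_13 < t_11 < t_9 < t_5 < t_4.
The 4th smallest is t_10.

t_10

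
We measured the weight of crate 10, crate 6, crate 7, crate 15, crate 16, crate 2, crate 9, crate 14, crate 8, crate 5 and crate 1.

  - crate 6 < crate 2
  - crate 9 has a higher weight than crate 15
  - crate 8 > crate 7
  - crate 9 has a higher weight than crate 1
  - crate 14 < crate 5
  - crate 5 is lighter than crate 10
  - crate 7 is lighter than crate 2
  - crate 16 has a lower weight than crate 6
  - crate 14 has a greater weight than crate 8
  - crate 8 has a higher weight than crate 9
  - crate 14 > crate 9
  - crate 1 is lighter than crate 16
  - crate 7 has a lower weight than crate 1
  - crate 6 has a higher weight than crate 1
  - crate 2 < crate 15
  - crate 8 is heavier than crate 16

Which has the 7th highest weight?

crate 2

The consecutive relations fix a unique order: crate 7 < crate 1 < crate 16 < crate 6 < crate 2 < crate 15 < crate 9 < crate 8 < crate 14 < crate 5 < crate 10.
The 7th largest is crate 2.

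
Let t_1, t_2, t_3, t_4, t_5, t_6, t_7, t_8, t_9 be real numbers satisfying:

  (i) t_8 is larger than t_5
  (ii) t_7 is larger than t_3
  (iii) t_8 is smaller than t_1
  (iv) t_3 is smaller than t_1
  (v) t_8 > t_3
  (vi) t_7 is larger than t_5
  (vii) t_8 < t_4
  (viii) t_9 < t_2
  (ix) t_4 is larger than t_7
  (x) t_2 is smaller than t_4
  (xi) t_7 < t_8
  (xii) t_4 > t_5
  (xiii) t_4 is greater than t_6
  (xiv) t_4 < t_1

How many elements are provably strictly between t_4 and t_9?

1

The relations place t_9 below t_4. An element lies strictly between them when it is forced above t_9 and also forced below t_4.
Above t_9: {t_2, t_1}. Below t_4: {t_3, t_6, t_5, t_7, t_8, t_2}.
Intersection: {t_2} — 1.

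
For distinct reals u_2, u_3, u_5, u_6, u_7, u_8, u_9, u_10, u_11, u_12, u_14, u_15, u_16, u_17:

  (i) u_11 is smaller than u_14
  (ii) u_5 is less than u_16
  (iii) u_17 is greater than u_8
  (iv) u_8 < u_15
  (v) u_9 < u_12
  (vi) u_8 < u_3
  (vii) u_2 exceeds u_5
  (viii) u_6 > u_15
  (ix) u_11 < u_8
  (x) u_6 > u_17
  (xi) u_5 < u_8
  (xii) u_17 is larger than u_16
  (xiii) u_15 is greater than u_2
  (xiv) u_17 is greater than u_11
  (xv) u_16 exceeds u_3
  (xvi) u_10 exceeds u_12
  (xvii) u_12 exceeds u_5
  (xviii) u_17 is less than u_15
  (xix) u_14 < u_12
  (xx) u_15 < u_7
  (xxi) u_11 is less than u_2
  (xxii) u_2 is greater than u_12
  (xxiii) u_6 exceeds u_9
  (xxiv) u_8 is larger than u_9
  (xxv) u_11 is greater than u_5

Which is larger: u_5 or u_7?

u_7

u_5 < u_11 and u_11 < u_14 give u_5 < u_14.
Then u_14 < u_12 extends the chain to u_12.
Then u_12 < u_2 extends the chain to u_2.
With u_2 < u_15: u_5 < u_11 < u_14 < u_12 < u_2 < u_15.
Then u_15 < u_7 extends the chain to u_7.
So u_5 < u_7; u_7 is the larger of the two.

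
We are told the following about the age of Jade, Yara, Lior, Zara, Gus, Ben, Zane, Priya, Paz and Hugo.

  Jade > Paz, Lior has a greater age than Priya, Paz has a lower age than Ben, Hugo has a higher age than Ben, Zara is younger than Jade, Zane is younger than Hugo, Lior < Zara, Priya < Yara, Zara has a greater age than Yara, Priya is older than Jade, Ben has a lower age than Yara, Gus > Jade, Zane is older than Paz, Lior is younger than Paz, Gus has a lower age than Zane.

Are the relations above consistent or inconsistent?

Chaining the given relations yields Priya < Lior < Paz < Ben < Yara < Zara < Jade, so Priya < Jade. But one relation states Jade < Priya. These cannot both hold.

inconsistent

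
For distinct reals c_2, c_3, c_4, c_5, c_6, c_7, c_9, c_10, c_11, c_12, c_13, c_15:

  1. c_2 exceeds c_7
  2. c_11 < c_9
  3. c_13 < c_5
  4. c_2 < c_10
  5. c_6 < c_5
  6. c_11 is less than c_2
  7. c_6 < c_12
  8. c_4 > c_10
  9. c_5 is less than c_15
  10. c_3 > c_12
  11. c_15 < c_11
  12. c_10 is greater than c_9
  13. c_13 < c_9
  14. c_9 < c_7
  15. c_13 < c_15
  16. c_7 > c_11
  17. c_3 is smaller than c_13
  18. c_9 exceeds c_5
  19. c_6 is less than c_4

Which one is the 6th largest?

The consecutive relations fix a unique order: c_6 < c_12 < c_3 < c_13 < c_5 < c_15 < c_11 < c_9 < c_7 < c_2 < c_10 < c_4.
The 6th largest is c_11.

c_11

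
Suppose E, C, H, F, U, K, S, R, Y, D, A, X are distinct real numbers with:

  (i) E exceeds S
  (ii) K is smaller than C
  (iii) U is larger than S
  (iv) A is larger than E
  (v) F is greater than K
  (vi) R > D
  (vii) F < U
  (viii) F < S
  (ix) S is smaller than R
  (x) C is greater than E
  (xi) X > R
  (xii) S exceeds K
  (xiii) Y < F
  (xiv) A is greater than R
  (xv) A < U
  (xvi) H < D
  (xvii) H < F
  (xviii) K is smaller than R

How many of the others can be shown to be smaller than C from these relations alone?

6

From C the given relations immediately reach K, E.
From those, S — 3 in total.
From those, F — 4 in total.
From those, H, Y — 6 in total.
No other element is forced below C by the given relations, so the count is 6.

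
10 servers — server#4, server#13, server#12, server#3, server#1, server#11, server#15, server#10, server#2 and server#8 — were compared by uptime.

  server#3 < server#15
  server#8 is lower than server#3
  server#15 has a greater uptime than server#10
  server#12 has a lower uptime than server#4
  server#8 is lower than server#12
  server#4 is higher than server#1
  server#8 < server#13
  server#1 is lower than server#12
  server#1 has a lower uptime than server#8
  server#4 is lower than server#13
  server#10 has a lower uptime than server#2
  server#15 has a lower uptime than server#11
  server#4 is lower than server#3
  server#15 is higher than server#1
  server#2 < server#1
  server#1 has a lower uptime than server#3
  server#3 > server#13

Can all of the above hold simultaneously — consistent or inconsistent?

consistent

Every relation is compatible with server#10 < server#2 < server#1 < server#8 < server#12 < server#4 < server#13 < server#3 < server#15 < server#11; the set is consistent.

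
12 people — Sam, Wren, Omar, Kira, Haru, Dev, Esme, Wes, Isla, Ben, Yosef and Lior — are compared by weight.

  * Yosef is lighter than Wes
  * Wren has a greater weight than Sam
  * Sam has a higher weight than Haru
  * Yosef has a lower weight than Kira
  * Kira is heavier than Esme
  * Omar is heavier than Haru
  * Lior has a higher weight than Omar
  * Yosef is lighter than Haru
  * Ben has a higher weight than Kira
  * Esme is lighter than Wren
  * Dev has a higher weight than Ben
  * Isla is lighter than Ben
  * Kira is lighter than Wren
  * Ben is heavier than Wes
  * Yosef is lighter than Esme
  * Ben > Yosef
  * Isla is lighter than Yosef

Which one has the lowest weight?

Yosef is not least since Isla < Yosef; Esme is not least since Yosef < Esme; Kira is not least since Esme < Kira; Haru is not least since Yosef < Haru; Omar is not least since Haru < Omar; Wes is not least since Yosef < Wes; Sam is not least since Haru < Sam; Ben is not least since Kira < Ben; Dev is not least since Ben < Dev; Wren is not least since Sam < Wren; Lior is not least since Omar < Lior.
Only Isla has nothing below it, so Isla is the lowest weight.

Isla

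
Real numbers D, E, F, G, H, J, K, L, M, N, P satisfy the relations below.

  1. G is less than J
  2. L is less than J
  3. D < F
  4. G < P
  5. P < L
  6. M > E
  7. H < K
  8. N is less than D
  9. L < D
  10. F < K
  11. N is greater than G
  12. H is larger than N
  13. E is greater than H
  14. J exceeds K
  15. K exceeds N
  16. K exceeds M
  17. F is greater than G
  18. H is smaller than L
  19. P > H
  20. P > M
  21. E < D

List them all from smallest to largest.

Each adjacent pair is fixed by a given relation: G < N; N < H; H < E; E < M; M < P; P < L; L < D; D < F; F < K; K < J. Chaining them end to end gives the full order.

G < N < H < E < M < P < L < D < F < K < J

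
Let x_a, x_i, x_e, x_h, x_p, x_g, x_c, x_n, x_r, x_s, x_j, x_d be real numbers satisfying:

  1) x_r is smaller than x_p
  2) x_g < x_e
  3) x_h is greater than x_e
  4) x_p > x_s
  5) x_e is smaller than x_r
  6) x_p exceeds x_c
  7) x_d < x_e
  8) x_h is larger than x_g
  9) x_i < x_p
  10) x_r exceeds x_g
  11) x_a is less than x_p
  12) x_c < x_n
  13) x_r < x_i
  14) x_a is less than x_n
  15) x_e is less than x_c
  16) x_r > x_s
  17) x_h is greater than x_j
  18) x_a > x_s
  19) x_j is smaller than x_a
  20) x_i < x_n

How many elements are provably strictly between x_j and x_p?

Chaining upward from x_j reaches: x_h, x_a, x_n.
Chaining downward from x_p reaches: x_g, x_d, x_e, x_s, x_r, x_i, x_a, x_c.
Strictly between x_j and x_p are those in both lists: x_a — 1 element.

1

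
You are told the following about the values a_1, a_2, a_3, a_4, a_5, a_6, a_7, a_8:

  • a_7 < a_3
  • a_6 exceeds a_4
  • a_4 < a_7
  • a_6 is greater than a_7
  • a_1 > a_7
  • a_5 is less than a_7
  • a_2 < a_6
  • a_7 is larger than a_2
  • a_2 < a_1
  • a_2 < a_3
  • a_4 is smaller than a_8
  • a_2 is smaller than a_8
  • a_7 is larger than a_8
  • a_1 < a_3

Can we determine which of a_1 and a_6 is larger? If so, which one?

undetermined

Following every chain through a_1: above a_1 we get a_3; below a_1 we get a_2, a_5, a_4, a_8, a_7.
a_6 is not reached, and no chain runs the other way from a_6 to a_1.
So the given relations leave the order of a_1 and a_6 undetermined.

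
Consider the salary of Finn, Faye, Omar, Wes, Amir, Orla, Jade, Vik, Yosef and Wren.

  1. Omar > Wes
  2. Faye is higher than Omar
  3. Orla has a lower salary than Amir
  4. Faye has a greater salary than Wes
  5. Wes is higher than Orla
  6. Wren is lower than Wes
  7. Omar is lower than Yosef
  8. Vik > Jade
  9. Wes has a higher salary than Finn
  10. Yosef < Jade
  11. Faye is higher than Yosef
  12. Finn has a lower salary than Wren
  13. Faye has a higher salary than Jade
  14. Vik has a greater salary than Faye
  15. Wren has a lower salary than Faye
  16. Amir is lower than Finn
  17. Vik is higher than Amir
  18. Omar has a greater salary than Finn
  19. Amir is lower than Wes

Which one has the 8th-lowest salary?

Jade

Chaining the given pairs: Orla < Amir < Finn < Wren < Wes < Omar < Yosef < Jade < Faye < Vik.
Counting 8 from the smallest end gives Jade.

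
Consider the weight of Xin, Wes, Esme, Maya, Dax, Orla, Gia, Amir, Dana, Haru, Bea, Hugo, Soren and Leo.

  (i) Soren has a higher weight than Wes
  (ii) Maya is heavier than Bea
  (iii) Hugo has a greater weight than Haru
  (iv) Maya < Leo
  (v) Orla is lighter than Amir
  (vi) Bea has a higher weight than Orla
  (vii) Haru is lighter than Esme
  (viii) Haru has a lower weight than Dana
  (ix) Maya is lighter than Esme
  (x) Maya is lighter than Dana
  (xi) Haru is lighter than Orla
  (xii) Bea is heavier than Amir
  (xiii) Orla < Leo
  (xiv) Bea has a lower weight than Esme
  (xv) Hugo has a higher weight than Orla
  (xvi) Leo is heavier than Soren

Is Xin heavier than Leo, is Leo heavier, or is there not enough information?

undetermined

Following every chain through Xin: nothing is chained to Xin.
Leo is not reached, and no chain runs the other way from Leo to Xin.
So the given relations leave the order of Xin and Leo undetermined.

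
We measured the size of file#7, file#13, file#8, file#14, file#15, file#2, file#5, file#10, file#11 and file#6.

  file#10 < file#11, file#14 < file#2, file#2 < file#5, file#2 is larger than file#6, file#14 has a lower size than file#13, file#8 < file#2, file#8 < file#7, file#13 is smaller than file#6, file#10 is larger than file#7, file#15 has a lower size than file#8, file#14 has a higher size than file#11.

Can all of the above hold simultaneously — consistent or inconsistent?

consistent

Every relation is compatible with file#15 < file#8 < file#7 < file#10 < file#11 < file#14 < file#13 < file#6 < file#2 < file#5; the set is consistent.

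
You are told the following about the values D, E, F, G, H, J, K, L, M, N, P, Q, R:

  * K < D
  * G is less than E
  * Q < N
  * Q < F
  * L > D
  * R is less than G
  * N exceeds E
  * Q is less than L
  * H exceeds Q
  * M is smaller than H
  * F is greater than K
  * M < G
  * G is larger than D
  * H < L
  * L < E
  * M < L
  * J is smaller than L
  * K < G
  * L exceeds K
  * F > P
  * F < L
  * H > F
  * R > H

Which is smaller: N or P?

The relevant relations are P < F; F < H; H < R; R < G; G < E; E < N.
Together: P < F < H < R < G < E < N.
So P < N; P is the smaller of the two.

P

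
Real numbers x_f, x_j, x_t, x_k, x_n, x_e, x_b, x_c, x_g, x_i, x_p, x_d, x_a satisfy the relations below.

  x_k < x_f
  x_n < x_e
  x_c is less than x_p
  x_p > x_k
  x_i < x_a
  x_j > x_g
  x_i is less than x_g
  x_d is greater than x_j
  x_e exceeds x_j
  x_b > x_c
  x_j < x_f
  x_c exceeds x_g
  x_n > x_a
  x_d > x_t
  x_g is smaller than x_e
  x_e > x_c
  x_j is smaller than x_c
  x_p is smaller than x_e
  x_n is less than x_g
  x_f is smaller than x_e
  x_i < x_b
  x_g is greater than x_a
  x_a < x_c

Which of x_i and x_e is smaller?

x_i

x_i < x_g and x_g < x_j give x_i < x_j.
Then x_j < x_c extends the chain to x_c.
Then x_c < x_p extends the chain to x_p.
With x_p < x_e: x_i < x_g < x_j < x_c < x_p < x_e.
So x_i < x_e; x_i is the smaller of the two.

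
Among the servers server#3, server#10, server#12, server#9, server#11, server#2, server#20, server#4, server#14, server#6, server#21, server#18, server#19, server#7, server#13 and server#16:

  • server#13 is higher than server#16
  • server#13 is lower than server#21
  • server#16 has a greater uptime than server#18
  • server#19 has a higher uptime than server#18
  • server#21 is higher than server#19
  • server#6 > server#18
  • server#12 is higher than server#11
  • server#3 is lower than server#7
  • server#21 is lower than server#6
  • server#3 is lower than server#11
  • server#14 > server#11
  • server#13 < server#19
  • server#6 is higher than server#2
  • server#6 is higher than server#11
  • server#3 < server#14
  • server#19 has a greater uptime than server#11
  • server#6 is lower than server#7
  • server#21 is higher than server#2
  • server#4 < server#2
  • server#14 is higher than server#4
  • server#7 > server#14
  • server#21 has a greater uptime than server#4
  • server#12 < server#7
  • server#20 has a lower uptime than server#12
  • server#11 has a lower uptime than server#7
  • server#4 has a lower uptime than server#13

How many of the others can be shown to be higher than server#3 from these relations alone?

7

From server#3 the given relations immediately reach server#11, server#14, server#7.
From those, server#19, server#12, server#6 — 6 in total.
From those, server#21 — 7 in total.
Nothing else is reachable above server#3; 7 in all.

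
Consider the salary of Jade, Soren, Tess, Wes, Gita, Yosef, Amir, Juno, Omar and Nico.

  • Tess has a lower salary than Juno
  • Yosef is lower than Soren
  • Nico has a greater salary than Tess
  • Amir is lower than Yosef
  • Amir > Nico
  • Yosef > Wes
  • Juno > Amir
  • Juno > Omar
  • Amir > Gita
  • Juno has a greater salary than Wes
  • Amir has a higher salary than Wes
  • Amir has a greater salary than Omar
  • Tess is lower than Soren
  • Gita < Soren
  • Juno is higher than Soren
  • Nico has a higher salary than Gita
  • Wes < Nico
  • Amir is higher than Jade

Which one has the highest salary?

Omar is not greatest since Omar < Juno; Jade is not greatest since Jade < Amir; Wes is not greatest since Wes < Yosef; Gita is not greatest since Gita < Soren; Tess is not greatest since Tess < Juno; Nico is not greatest since Nico < Amir; Amir is not greatest since Amir < Yosef; Yosef is not greatest since Yosef < Soren; Soren is not greatest since Soren < Juno.
Only Juno has nothing above it, so Juno is the highest salary.

Juno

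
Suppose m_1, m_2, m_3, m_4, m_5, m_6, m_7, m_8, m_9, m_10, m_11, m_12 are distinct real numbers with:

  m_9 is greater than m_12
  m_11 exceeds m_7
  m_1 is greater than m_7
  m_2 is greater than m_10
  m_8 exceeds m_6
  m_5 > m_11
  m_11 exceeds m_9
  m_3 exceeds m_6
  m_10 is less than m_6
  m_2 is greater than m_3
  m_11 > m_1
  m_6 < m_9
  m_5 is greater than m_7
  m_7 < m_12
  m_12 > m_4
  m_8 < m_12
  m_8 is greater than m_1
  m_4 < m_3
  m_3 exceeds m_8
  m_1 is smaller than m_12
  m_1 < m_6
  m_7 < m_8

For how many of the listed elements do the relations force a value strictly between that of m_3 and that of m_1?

The relations place m_1 below m_3. An element lies strictly between them when it is forced above m_1 and also forced below m_3.
Above m_1: {m_6, m_8, m_12, m_2, m_9, m_11, m_5}. Below m_3: {m_7, m_10, m_4, m_6, m_8}.
Intersection: {m_6, m_8} — 2.

2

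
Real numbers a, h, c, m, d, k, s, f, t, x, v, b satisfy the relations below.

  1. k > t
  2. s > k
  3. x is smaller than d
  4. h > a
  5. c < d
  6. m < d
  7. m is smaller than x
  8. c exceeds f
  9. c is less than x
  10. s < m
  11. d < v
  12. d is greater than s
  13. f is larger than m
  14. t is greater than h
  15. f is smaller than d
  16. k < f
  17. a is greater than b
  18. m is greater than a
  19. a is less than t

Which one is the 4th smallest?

t

Piecing the relations together gives one ordering: b < a < h < t < k < s < m < f < c < x < d < v.
Counting 4 from the smallest end gives t.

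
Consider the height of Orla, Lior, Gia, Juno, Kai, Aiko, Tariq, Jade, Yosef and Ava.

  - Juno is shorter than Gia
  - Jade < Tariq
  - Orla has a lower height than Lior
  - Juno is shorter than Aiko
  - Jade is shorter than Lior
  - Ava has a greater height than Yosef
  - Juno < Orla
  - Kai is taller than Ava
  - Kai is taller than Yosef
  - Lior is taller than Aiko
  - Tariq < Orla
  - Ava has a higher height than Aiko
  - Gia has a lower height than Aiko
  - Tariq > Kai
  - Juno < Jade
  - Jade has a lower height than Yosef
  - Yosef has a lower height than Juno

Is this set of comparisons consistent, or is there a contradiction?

inconsistent

We have Juno < Jade stated directly, yet also Jade < Yosef < Juno by chaining the others — so Jade < Juno. Contradiction.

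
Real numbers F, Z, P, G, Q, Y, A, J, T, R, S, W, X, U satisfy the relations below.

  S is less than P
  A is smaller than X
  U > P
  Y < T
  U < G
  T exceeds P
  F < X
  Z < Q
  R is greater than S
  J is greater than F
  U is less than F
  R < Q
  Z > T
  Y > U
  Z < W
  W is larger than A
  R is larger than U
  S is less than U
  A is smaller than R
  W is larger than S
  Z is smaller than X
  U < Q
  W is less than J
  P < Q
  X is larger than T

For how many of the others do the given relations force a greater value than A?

Directly above A: R, X, W.
One step further: Q, J (5 so far).
No other element is forced above A by the given relations, so the count is 5.

5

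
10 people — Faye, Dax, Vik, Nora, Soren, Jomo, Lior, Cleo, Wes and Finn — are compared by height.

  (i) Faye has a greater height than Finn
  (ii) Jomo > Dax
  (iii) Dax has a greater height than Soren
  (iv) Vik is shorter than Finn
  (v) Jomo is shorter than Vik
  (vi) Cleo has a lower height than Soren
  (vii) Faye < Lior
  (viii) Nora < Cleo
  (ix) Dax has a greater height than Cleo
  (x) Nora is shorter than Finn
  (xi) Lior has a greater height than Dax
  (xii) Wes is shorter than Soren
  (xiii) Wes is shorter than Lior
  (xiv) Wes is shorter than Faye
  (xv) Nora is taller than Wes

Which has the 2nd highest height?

Chaining the given pairs: Wes < Nora < Cleo < Soren < Dax < Jomo < Vik < Finn < Faye < Lior.
The 2nd largest is Faye.

Faye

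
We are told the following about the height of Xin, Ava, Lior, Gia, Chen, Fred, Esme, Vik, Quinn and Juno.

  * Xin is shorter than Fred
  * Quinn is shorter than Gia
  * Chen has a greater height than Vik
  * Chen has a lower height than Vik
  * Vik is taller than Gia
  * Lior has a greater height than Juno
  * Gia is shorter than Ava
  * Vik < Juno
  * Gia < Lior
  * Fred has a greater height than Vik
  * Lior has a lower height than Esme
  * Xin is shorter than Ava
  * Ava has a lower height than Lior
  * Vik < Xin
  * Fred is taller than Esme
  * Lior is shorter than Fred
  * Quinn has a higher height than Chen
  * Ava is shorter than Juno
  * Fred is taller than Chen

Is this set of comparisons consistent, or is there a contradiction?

inconsistent

Chaining the given relations yields Chen < Quinn < Gia < Vik, so Chen < Vik. But one relation states Vik < Chen. These cannot both hold.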